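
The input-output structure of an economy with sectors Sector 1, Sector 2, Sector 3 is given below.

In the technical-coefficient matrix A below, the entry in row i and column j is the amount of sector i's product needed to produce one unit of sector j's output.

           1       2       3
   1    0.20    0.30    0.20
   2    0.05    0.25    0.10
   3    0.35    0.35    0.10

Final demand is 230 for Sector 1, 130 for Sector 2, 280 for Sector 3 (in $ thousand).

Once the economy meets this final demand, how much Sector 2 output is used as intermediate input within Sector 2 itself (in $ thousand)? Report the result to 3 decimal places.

I − A =
  [   0.80    -0.30    -0.20]
  [  -0.05     0.75    -0.10]
  [  -0.35    -0.35     0.90]
Cofactors of I−A, C_ij = (−1)^(i+j)·(minor ij) (rows/columns in the sector order above):
  C_11 = (0.75)(0.90) − (-0.10)(-0.35) = 0.6400
  C_12 = −[(-0.05)(0.90) − (-0.10)(-0.35)] = 0.0800
  C_13 = (-0.05)(-0.35) − (0.75)(-0.35) = 0.2800
  C_21 = −[(-0.30)(0.90) − (-0.20)(-0.35)] = 0.3400
  C_22 = (0.80)(0.90) − (-0.20)(-0.35) = 0.6500
  C_23 = −[(0.80)(-0.35) − (-0.30)(-0.35)] = 0.3850
  C_31 = (-0.30)(-0.10) − (-0.20)(0.75) = 0.1800
  C_32 = −[(0.80)(-0.10) − (-0.20)(-0.05)] = 0.0900
  C_33 = (0.80)(0.75) − (-0.30)(-0.05) = 0.5850
det(I−A) = Σ_j (I−A)_1j·C_1j = (0.80)(0.6400) + (-0.30)(0.0800) + (-0.20)(0.2800) = 0.4320
adj(I−A) = Cᵀ =
  [ 0.6400   0.3400   0.1800]
  [ 0.0800   0.6500   0.0900]
  [ 0.2800   0.3850   0.5850]
(I − A)⁻¹ = adj(I−A) / det(I−A) ≈
  [   1.4815     0.7870     0.4167]
  [   0.1852     1.5046     0.2083]
  [   0.6481     0.8912     1.3542]
First solve x = (I − A)⁻¹ d = adj(I−A)·d / det(I−A); in particular x_2 = (0.0800·230 + 0.6500·130 + 0.0900·280) / 0.4320 = 128.10 / 0.4320 ≈ 296.52778.
Intermediate flow from 2 to 2: z_22 = a_22 · x_2 = 0.25 × 128.10 / 0.4320 = 32.025 / 0.4320 ≈ 74.132.

z_22 = 74.132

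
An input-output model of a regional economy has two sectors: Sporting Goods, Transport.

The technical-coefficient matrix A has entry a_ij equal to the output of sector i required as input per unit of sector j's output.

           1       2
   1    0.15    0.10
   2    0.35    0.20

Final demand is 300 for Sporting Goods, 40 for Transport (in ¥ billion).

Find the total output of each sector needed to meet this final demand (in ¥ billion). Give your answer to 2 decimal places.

x_1 = 378.29, x_2 = 215.50

I − A =
  [   0.85    -0.10]
  [  -0.35     0.80]
det(I−A) = (0.85)(0.80) − (-0.10)(-0.35) = 0.6450
adj(I−A) = [[0.80, 0.10], [0.35, 0.85]]
(I − A)⁻¹ = adj(I−A) / det(I−A) ≈
  [   1.2403     0.1550]
  [   0.5426     1.3178]
x = (I − A)⁻¹ d = adj(I−A)·d / det(I−A), with det(I−A) = 0.6450:
  x_1 = (0.80·300 + 0.10·40) / 0.6450 = 244.00 / 0.6450 ≈ 378.29
  x_2 = (0.35·300 + 0.85·40) / 0.6450 = 139.00 / 0.6450 ≈ 215.50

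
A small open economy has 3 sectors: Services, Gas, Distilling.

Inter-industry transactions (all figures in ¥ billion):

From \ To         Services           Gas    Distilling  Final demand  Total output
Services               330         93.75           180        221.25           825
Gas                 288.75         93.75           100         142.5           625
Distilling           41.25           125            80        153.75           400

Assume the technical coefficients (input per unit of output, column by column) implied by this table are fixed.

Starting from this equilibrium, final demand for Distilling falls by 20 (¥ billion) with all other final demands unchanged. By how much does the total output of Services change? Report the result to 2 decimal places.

Δx_S = -29.63

Technical coefficients a_ij = z_ij / X_j:
  a_SS = 330/825 = 0.40, a_GS = 288.75/825 = 0.35, a_DS = 41.25/825 = 0.05
  a_SG = 93.75/625 = 0.15, a_GG = 93.75/625 = 0.15, a_DG = 125/625 = 0.20
  a_SD = 180/400 = 0.45, a_GD = 100/400 = 0.25, a_DD = 80/400 = 0.20
I − A =
  [   0.60    -0.15    -0.45]
  [  -0.35     0.85    -0.25]
  [  -0.05    -0.20     0.80]
Cofactors of I−A, C_ij = (−1)^(i+j)·(minor ij) (rows/columns in the sector order above):
  C_11 = (0.85)(0.80) − (-0.25)(-0.20) = 0.6300
  C_12 = −[(-0.35)(0.80) − (-0.25)(-0.05)] = 0.2925
  C_13 = (-0.35)(-0.20) − (0.85)(-0.05) = 0.1125
  C_21 = −[(-0.15)(0.80) − (-0.45)(-0.20)] = 0.2100
  C_22 = (0.60)(0.80) − (-0.45)(-0.05) = 0.4575
  C_23 = −[(0.60)(-0.20) − (-0.15)(-0.05)] = 0.1275
  C_31 = (-0.15)(-0.25) − (-0.45)(0.85) = 0.4200
  C_32 = −[(0.60)(-0.25) − (-0.45)(-0.35)] = 0.3075
  C_33 = (0.60)(0.85) − (-0.15)(-0.35) = 0.4575
det(I−A) = Σ_j (I−A)_1j·C_1j = (0.60)(0.6300) + (-0.15)(0.2925) + (-0.45)(0.1125) = 0.2835
adj(I−A) = Cᵀ =
  [ 0.6300   0.2100   0.4200]
  [ 0.2925   0.4575   0.3075]
  [ 0.1125   0.1275   0.4575]
(I − A)⁻¹ = adj(I−A) / det(I−A) ≈
  [   2.2222     0.7407     1.4815]
  [   1.0317     1.6138     1.0847]
  [   0.3968     0.4497     1.6138]
Δx = (I − A)⁻¹ Δd with Δd having -20 in the Distilling component and 0 elsewhere.
So Δx_S = L_SD · (-20), where L_SD = adj(I−A)_SD / det(I−A) = 0.4200 / 0.2835.
Δx_S = 0.4200 × (-20) / 0.2835 = -8.40 / 0.2835 ≈ -29.63.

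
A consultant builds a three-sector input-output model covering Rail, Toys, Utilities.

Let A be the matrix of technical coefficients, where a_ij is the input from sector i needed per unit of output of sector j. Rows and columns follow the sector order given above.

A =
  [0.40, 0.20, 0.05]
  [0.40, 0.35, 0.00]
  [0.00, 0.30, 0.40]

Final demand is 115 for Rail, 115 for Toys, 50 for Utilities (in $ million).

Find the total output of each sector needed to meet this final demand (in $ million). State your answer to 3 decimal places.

x_1 = 344.444, x_2 = 388.889, x_3 = 277.778

I − A =
  [   0.60    -0.20    -0.05]
  [  -0.40     0.65     0.00]
  [   0.00    -0.30     0.60]
Cofactors of I−A, C_ij = (−1)^(i+j)·(minor ij) (rows/columns in the sector order above):
  C_11 = (0.65)(0.60) − (0.00)(-0.30) = 0.3900
  C_12 = −[(-0.40)(0.60) − (0.00)(0.00)] = 0.2400
  C_13 = (-0.40)(-0.30) − (0.65)(0.00) = 0.1200
  C_21 = −[(-0.20)(0.60) − (-0.05)(-0.30)] = 0.1350
  C_22 = (0.60)(0.60) − (-0.05)(0.00) = 0.3600
  C_23 = −[(0.60)(-0.30) − (-0.20)(0.00)] = 0.1800
  C_31 = (-0.20)(0.00) − (-0.05)(0.65) = 0.0325
  C_32 = −[(0.60)(0.00) − (-0.05)(-0.40)] = 0.0200
  C_33 = (0.60)(0.65) − (-0.20)(-0.40) = 0.3100
det(I−A) = Σ_j (I−A)_1j·C_1j = (0.60)(0.3900) + (-0.20)(0.2400) + (-0.05)(0.1200) = 0.1800
adj(I−A) = Cᵀ =
  [ 0.3900   0.1350   0.0325]
  [ 0.2400   0.3600   0.0200]
  [ 0.1200   0.1800   0.3100]
(I − A)⁻¹ = adj(I−A) / det(I−A) ≈
  [   2.1667     0.7500     0.1806]
  [   1.3333     2.0000     0.1111]
  [   0.6667     1.0000     1.7222]
x = (I − A)⁻¹ d = adj(I−A)·d / det(I−A), with det(I−A) = 0.1800:
  x_1 = (0.3900·115 + 0.1350·115 + 0.0325·50) / 0.1800 = 62.00 / 0.1800 ≈ 344.444
  x_2 = (0.2400·115 + 0.3600·115 + 0.0200·50) / 0.1800 = 70.00 / 0.1800 ≈ 388.889
  x_3 = (0.1200·115 + 0.1800·115 + 0.3100·50) / 0.1800 = 50.00 / 0.1800 ≈ 277.778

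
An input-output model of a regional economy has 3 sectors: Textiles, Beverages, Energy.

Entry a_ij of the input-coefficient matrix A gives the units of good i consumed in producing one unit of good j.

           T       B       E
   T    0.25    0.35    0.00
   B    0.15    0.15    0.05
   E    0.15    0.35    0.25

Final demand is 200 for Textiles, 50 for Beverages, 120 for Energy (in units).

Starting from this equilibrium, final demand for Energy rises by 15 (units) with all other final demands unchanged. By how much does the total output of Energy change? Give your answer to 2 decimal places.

Δx_E = 20.74

I − A =
  [   0.75    -0.35     0.00]
  [  -0.15     0.85    -0.05]
  [  -0.15    -0.35     0.75]
Cofactors of I−A, C_ij = (−1)^(i+j)·(minor ij) (rows/columns in the sector order above):
  C_11 = (0.85)(0.75) − (-0.05)(-0.35) = 0.6200
  C_12 = −[(-0.15)(0.75) − (-0.05)(-0.15)] = 0.1200
  C_13 = (-0.15)(-0.35) − (0.85)(-0.15) = 0.1800
  C_21 = −[(-0.35)(0.75) − (0.00)(-0.35)] = 0.2625
  C_22 = (0.75)(0.75) − (0.00)(-0.15) = 0.5625
  C_23 = −[(0.75)(-0.35) − (-0.35)(-0.15)] = 0.3150
  C_31 = (-0.35)(-0.05) − (0.00)(0.85) = 0.0175
  C_32 = −[(0.75)(-0.05) − (0.00)(-0.15)] = 0.0375
  C_33 = (0.75)(0.85) − (-0.35)(-0.15) = 0.5850
det(I−A) = Σ_j (I−A)_1j·C_1j = (0.75)(0.6200) + (-0.35)(0.1200) + (0.00)(0.1800) = 0.4230
adj(I−A) = Cᵀ =
  [ 0.6200   0.2625   0.0175]
  [ 0.1200   0.5625   0.0375]
  [ 0.1800   0.3150   0.5850]
(I − A)⁻¹ = adj(I−A) / det(I−A) ≈
  [   1.4657     0.6206     0.0414]
  [   0.2837     1.3298     0.0887]
  [   0.4255     0.7447     1.3830]
Δx = (I − A)⁻¹ Δd with Δd having +15 in the Energy component and 0 elsewhere.
So Δx_E = L_EE · (+15), where L_EE = adj(I−A)_EE / det(I−A) = 0.5850 / 0.4230.
Δx_E = 0.5850 × (+15) / 0.4230 = 8.775 / 0.4230 ≈ 20.74.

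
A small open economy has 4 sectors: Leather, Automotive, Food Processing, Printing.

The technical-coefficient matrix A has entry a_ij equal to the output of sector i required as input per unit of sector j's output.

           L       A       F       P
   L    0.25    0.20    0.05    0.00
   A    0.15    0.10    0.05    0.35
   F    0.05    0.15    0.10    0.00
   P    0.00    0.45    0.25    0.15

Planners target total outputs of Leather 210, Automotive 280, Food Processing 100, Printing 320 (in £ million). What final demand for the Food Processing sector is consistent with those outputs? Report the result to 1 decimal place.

d_F = 37.5

I − A =
  [   0.75    -0.20    -0.05     0.00]
  [  -0.15     0.90    -0.05    -0.35]
  [  -0.05    -0.15     0.90     0.00]
  [   0.00    -0.45    -0.25     0.85]
d = (I − A) x:
  d_L = (+0.75)·210 + (-0.20)·280 + (-0.05)·100 + (+0.00)·320 = 96.5
  d_A = (-0.15)·210 + (+0.90)·280 + (-0.05)·100 + (-0.35)·320 = 103.5
  d_F = (-0.05)·210 + (-0.15)·280 + (+0.90)·100 + (+0.00)·320 = 37.5
  d_P = (+0.00)·210 + (-0.45)·280 + (-0.25)·100 + (+0.85)·320 = 121.0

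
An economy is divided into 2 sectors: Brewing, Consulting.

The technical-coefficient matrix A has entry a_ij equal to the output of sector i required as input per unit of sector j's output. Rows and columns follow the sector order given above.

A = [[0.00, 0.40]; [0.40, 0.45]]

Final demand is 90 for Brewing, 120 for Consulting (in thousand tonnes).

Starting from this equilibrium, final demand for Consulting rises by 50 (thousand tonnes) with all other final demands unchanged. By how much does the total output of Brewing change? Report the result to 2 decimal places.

I − A =
  [   1.00    -0.40]
  [  -0.40     0.55]
det(I−A) = (1.00)(0.55) − (-0.40)(-0.40) = 0.3900
adj(I−A) = [[0.55, 0.40], [0.40, 1.00]]
(I − A)⁻¹ = adj(I−A) / det(I−A) ≈
  [   1.4103     1.0256]
  [   1.0256     2.5641]
Δx = (I − A)⁻¹ Δd with Δd having +50 in the Consulting component and 0 elsewhere.
So Δx_1 = L_12 · (+50), where L_12 = adj(I−A)_12 / det(I−A) = 0.40 / 0.3900.
Δx_1 = 0.40 × (+50) / 0.3900 = 20.00 / 0.3900 ≈ 51.28.

Δx_1 = 51.28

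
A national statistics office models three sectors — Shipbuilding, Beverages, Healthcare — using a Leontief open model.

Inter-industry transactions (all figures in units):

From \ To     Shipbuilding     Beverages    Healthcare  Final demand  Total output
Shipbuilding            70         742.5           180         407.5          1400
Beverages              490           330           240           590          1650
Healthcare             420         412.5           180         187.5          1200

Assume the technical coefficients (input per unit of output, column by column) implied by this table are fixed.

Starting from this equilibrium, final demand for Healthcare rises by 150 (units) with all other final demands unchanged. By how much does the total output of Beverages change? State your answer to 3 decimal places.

Technical coefficients a_ij = z_ij / X_j:
  a_SS = 70/1400 = 0.05, a_BS = 490/1400 = 0.35, a_HS = 420/1400 = 0.30
  a_SB = 742.5/1650 = 0.45, a_BB = 330/1650 = 0.20, a_HB = 412.5/1650 = 0.25
  a_SH = 180/1200 = 0.15, a_BH = 240/1200 = 0.20, a_HH = 180/1200 = 0.15
I − A =
  [   0.95    -0.45    -0.15]
  [  -0.35     0.80    -0.20]
  [  -0.30    -0.25     0.85]
Cofactors of I−A, C_ij = (−1)^(i+j)·(minor ij) (rows/columns in the sector order above):
  C_11 = (0.80)(0.85) − (-0.20)(-0.25) = 0.6300
  C_12 = −[(-0.35)(0.85) − (-0.20)(-0.30)] = 0.3575
  C_13 = (-0.35)(-0.25) − (0.80)(-0.30) = 0.3275
  C_21 = −[(-0.45)(0.85) − (-0.15)(-0.25)] = 0.4200
  C_22 = (0.95)(0.85) − (-0.15)(-0.30) = 0.7625
  C_23 = −[(0.95)(-0.25) − (-0.45)(-0.30)] = 0.3725
  C_31 = (-0.45)(-0.20) − (-0.15)(0.80) = 0.2100
  C_32 = −[(0.95)(-0.20) − (-0.15)(-0.35)] = 0.2425
  C_33 = (0.95)(0.80) − (-0.45)(-0.35) = 0.6025
det(I−A) = Σ_j (I−A)_1j·C_1j = (0.95)(0.6300) + (-0.45)(0.3575) + (-0.15)(0.3275) = 0.3885
adj(I−A) = Cᵀ =
  [ 0.6300   0.4200   0.2100]
  [ 0.3575   0.7625   0.2425]
  [ 0.3275   0.3725   0.6025]
(I − A)⁻¹ = adj(I−A) / det(I−A) ≈
  [   1.6216     1.0811     0.5405]
  [   0.9202     1.9627     0.6242]
  [   0.8430     0.9588     1.5508]
Δx = (I − A)⁻¹ Δd with Δd having +150 in the Healthcare component and 0 elsewhere.
So Δx_B = L_BH · (+150), where L_BH = adj(I−A)_BH / det(I−A) = 0.2425 / 0.3885.
Δx_B = 0.2425 × (+150) / 0.3885 = 36.375 / 0.3885 ≈ 93.629.

Δx_B = 93.629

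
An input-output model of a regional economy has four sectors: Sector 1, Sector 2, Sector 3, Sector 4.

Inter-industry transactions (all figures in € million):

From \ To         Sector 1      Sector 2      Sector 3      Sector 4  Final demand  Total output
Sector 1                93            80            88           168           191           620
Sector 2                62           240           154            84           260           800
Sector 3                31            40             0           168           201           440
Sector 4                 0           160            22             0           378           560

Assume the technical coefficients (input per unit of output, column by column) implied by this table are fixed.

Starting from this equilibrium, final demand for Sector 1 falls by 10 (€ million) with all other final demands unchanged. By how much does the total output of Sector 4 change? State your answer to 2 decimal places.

Δx_4 = -0.51

Technical coefficients a_ij = z_ij / X_j:
  a_11 = 93/620 = 0.15, a_21 = 62/620 = 0.10, a_31 = 31/620 = 0.05, a_41 = 0/620 = 0.00
  a_12 = 80/800 = 0.10, a_22 = 240/800 = 0.30, a_32 = 40/800 = 0.05, a_42 = 160/800 = 0.20
  a_13 = 88/440 = 0.20, a_23 = 154/440 = 0.35, a_33 = 0/440 = 0.00, a_43 = 22/440 = 0.05
  a_14 = 168/560 = 0.30, a_24 = 84/560 = 0.15, a_34 = 168/560 = 0.30, a_44 = 0/560 = 0.00
I − A =
  [   0.85    -0.10    -0.20    -0.30]
  [  -0.10     0.70    -0.35    -0.15]
  [  -0.05    -0.05     1.00    -0.30]
  [   0.00    -0.20    -0.05     1.00]
Compute the cofactors C_ij = (−1)^(i+j)·(3×3 minor ij) of I−A; the adjugate is their transpose:
adj(I−A) = Cᵀ =
  [ 0.620625   0.181250   0.201250   0.273750]
  [ 0.116375   0.826500   0.325375   0.256500]
  [ 0.044500   0.101500   0.553500   0.194625]
  [ 0.025500   0.170375   0.092750   0.560375]
det(I−A) = Σ_j (I−A)_1j·C_1j = (0.85)(0.620625) + (-0.10)(0.116375) + (-0.20)(0.044500) + (-0.30)(0.025500) = 0.49934375
(I − A)⁻¹ = adj(I−A) / det(I−A) ≈
  [   1.2429     0.3630     0.4030     0.5482]
  [   0.2331     1.6552     0.6516     0.5137]
  [   0.0891     0.2033     1.1085     0.3898]
  [   0.0511     0.3412     0.1857     1.1222]
Δx = (I − A)⁻¹ Δd with Δd having -10 in the Sector 1 component and 0 elsewhere.
So Δx_4 = L_41 · (-10), where L_41 = adj(I−A)_41 / det(I−A) = 0.025500 / 0.49934375.
Δx_4 = 0.025500 × (-10) / 0.49934375 = -0.255 / 0.49934375 ≈ -0.51.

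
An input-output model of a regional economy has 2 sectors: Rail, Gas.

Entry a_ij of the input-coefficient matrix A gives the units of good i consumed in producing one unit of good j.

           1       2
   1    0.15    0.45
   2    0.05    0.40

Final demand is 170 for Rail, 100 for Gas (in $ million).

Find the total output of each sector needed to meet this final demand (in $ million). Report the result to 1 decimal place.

x_1 = 301.5, x_2 = 191.8

I − A =
  [   0.85    -0.45]
  [  -0.05     0.60]
det(I−A) = (0.85)(0.60) − (-0.45)(-0.05) = 0.4875
adj(I−A) = [[0.60, 0.45], [0.05, 0.85]]
(I − A)⁻¹ = adj(I−A) / det(I−A) ≈
  [   1.2308     0.9231]
  [   0.1026     1.7436]
x = (I − A)⁻¹ d = adj(I−A)·d / det(I−A), with det(I−A) = 0.4875:
  x_1 = (0.60·170 + 0.45·100) / 0.4875 = 147.00 / 0.4875 ≈ 301.5
  x_2 = (0.05·170 + 0.85·100) / 0.4875 = 93.50 / 0.4875 ≈ 191.8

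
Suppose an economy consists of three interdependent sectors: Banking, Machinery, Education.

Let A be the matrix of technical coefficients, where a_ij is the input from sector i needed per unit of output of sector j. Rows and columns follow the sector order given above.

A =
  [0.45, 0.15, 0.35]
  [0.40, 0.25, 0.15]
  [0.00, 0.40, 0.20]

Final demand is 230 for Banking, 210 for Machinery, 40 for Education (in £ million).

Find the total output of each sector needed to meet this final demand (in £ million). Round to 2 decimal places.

x_B = 985.49, x_M = 906.22, x_E = 503.11

I − A =
  [   0.55    -0.15    -0.35]
  [  -0.40     0.75    -0.15]
  [   0.00    -0.40     0.80]
Cofactors of I−A, C_ij = (−1)^(i+j)·(minor ij) (rows/columns in the sector order above):
  C_11 = (0.75)(0.80) − (-0.15)(-0.40) = 0.5400
  C_12 = −[(-0.40)(0.80) − (-0.15)(0.00)] = 0.3200
  C_13 = (-0.40)(-0.40) − (0.75)(0.00) = 0.1600
  C_21 = −[(-0.15)(0.80) − (-0.35)(-0.40)] = 0.2600
  C_22 = (0.55)(0.80) − (-0.35)(0.00) = 0.4400
  C_23 = −[(0.55)(-0.40) − (-0.15)(0.00)] = 0.2200
  C_31 = (-0.15)(-0.15) − (-0.35)(0.75) = 0.2850
  C_32 = −[(0.55)(-0.15) − (-0.35)(-0.40)] = 0.2225
  C_33 = (0.55)(0.75) − (-0.15)(-0.40) = 0.3525
det(I−A) = Σ_j (I−A)_1j·C_1j = (0.55)(0.5400) + (-0.15)(0.3200) + (-0.35)(0.1600) = 0.1930
adj(I−A) = Cᵀ =
  [ 0.5400   0.2600   0.2850]
  [ 0.3200   0.4400   0.2225]
  [ 0.1600   0.2200   0.3525]
(I − A)⁻¹ = adj(I−A) / det(I−A) ≈
  [   2.7979     1.3472     1.4767]
  [   1.6580     2.2798     1.1528]
  [   0.8290     1.1399     1.8264]
x = (I − A)⁻¹ d = adj(I−A)·d / det(I−A), with det(I−A) = 0.1930:
  x_B = (0.5400·230 + 0.2600·210 + 0.2850·40) / 0.1930 = 190.20 / 0.1930 ≈ 985.49
  x_M = (0.3200·230 + 0.4400·210 + 0.2225·40) / 0.1930 = 174.90 / 0.1930 ≈ 906.22
  x_E = (0.1600·230 + 0.2200·210 + 0.3525·40) / 0.1930 = 97.10 / 0.1930 ≈ 503.11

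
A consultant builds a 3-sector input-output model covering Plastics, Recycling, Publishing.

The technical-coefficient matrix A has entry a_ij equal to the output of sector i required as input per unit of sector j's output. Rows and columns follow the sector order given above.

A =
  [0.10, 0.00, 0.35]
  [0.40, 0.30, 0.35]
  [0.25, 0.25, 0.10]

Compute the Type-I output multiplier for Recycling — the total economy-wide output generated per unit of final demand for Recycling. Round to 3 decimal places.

m_2 = 2.640

I − A =
  [   0.90     0.00    -0.35]
  [  -0.40     0.70    -0.35]
  [  -0.25    -0.25     0.90]
Cofactors of I−A, C_ij = (−1)^(i+j)·(minor ij) (rows/columns in the sector order above):
  C_11 = (0.70)(0.90) − (-0.35)(-0.25) = 0.5425
  C_12 = −[(-0.40)(0.90) − (-0.35)(-0.25)] = 0.4475
  C_13 = (-0.40)(-0.25) − (0.70)(-0.25) = 0.2750
  C_21 = −[(0.00)(0.90) − (-0.35)(-0.25)] = 0.0875
  C_22 = (0.90)(0.90) − (-0.35)(-0.25) = 0.7225
  C_23 = −[(0.90)(-0.25) − (0.00)(-0.25)] = 0.2250
  C_31 = (0.00)(-0.35) − (-0.35)(0.70) = 0.2450
  C_32 = −[(0.90)(-0.35) − (-0.35)(-0.40)] = 0.4550
  C_33 = (0.90)(0.70) − (0.00)(-0.40) = 0.6300
det(I−A) = Σ_j (I−A)_1j·C_1j = (0.90)(0.5425) + (0.00)(0.4475) + (-0.35)(0.2750) = 0.3920
adj(I−A) = Cᵀ =
  [ 0.5425   0.0875   0.2450]
  [ 0.4475   0.7225   0.4550]
  [ 0.2750   0.2250   0.6300]
(I − A)⁻¹ = adj(I−A) / det(I−A) ≈
  [   1.3839     0.2232     0.6250]
  [   1.1416     1.8431     1.1607]
  [   0.7015     0.5740     1.6071]
The output multiplier for sector j is the column-j sum of the Leontief inverse (I − A)⁻¹ = adj(I−A) / det(I−A).
Column 2 of adj(I−A): (0.0875, 0.7225, 0.2250); det(I−A) = 0.3920.
m_2 = (0.0875 + 0.7225 + 0.2250) / 0.3920 = 1.035 / 0.3920 ≈ 2.640.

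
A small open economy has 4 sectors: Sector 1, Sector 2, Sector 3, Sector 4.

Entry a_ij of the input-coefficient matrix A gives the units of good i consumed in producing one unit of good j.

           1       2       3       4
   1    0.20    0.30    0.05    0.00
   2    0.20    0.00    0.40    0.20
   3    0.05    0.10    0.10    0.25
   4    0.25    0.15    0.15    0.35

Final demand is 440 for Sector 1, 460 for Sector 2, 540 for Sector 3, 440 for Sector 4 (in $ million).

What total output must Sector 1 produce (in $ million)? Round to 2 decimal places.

x_1 = 1243.31

I − A =
  [   0.80    -0.30    -0.05     0.00]
  [  -0.20     1.00    -0.40    -0.20]
  [  -0.05    -0.10     0.90    -0.25]
  [  -0.25    -0.15    -0.15     0.65]
Compute the cofactors C_ij = (−1)^(i+j)·(3×3 minor ij) of I−A; the adjugate is their transpose:
adj(I−A) = Cᵀ =
  [ 0.476500   0.169375   0.118000   0.097500]
  [ 0.194000   0.433250   0.241000   0.226000]
  [ 0.119000   0.110500   0.442000   0.204000]
  [ 0.255500   0.190625   0.203000   0.624500]
det(I−A) = Σ_j (I−A)_1j·C_1j = (0.80)(0.476500) + (-0.30)(0.194000) + (-0.05)(0.119000) + (0.00)(0.255500) = 0.31705
(I − A)⁻¹ = adj(I−A) / det(I−A) ≈
  [   1.5029     0.5342     0.3722     0.3075]
  [   0.6119     1.3665     0.7601     0.7128]
  [   0.3753     0.3485     1.3941     0.6434]
  [   0.8059     0.6012     0.6403     1.9697]
x = (I − A)⁻¹ d = adj(I−A)·d / det(I−A), with det(I−A) = 0.31705:
  x_1 = (0.476500·440 + 0.169375·460 + 0.118000·540 + 0.097500·440) / 0.31705 = 394.1925 / 0.31705 ≈ 1243.31
  x_2 = (0.194000·440 + 0.433250·460 + 0.241000·540 + 0.226000·440) / 0.31705 = 514.235 / 0.31705 ≈ 1621.94
  x_3 = (0.119000·440 + 0.110500·460 + 0.442000·540 + 0.204000·440) / 0.31705 = 431.63 / 0.31705 ≈ 1361.39
  x_4 = (0.255500·440 + 0.190625·460 + 0.203000·540 + 0.624500·440) / 0.31705 = 584.5075 / 0.31705 ≈ 1843.58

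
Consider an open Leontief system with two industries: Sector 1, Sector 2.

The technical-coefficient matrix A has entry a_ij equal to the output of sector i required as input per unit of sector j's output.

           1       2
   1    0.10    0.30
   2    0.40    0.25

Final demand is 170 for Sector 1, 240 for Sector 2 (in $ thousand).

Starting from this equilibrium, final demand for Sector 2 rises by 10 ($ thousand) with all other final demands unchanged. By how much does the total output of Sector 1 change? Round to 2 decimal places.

I − A =
  [   0.90    -0.30]
  [  -0.40     0.75]
det(I−A) = (0.90)(0.75) − (-0.30)(-0.40) = 0.5550
adj(I−A) = [[0.75, 0.30], [0.40, 0.90]]
(I − A)⁻¹ = adj(I−A) / det(I−A) ≈
  [   1.3514     0.5405]
  [   0.7207     1.6216]
Δx = (I − A)⁻¹ Δd with Δd having +10 in the Sector 2 component and 0 elsewhere.
So Δx_1 = L_12 · (+10), where L_12 = adj(I−A)_12 / det(I−A) = 0.30 / 0.5550.
Δx_1 = 0.30 × (+10) / 0.5550 = 3.00 / 0.5550 ≈ 5.41.

Δx_1 = 5.41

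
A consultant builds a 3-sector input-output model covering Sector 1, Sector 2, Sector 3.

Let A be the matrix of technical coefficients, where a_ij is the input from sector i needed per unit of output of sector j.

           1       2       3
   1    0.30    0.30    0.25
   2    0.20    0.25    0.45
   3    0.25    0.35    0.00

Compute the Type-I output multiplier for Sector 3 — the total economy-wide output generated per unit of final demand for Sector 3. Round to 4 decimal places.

m_3 = 4.4910

I − A =
  [   0.70    -0.30    -0.25]
  [  -0.20     0.75    -0.45]
  [  -0.25    -0.35     1.00]
Cofactors of I−A, C_ij = (−1)^(i+j)·(minor ij) (rows/columns in the sector order above):
  C_11 = (0.75)(1.00) − (-0.45)(-0.35) = 0.5925
  C_12 = −[(-0.20)(1.00) − (-0.45)(-0.25)] = 0.3125
  C_13 = (-0.20)(-0.35) − (0.75)(-0.25) = 0.2575
  C_21 = −[(-0.30)(1.00) − (-0.25)(-0.35)] = 0.3875
  C_22 = (0.70)(1.00) − (-0.25)(-0.25) = 0.6375
  C_23 = −[(0.70)(-0.35) − (-0.30)(-0.25)] = 0.3200
  C_31 = (-0.30)(-0.45) − (-0.25)(0.75) = 0.3225
  C_32 = −[(0.70)(-0.45) − (-0.25)(-0.20)] = 0.3650
  C_33 = (0.70)(0.75) − (-0.30)(-0.20) = 0.4650
det(I−A) = Σ_j (I−A)_1j·C_1j = (0.70)(0.5925) + (-0.30)(0.3125) + (-0.25)(0.2575) = 0.256625
adj(I−A) = Cᵀ =
  [ 0.5925   0.3875   0.3225]
  [ 0.3125   0.6375   0.3650]
  [ 0.2575   0.3200   0.4650]
(I − A)⁻¹ = adj(I−A) / det(I−A) ≈
  [   2.30882     1.50999     1.25670]
  [   1.21773     2.48417     1.42231]
  [   1.00341     1.24696     1.81198]
The output multiplier for sector j is the column-j sum of the Leontief inverse (I − A)⁻¹ = adj(I−A) / det(I−A).
Column 3 of adj(I−A): (0.3225, 0.3650, 0.4650); det(I−A) = 0.256625.
m_3 = (0.3225 + 0.3650 + 0.4650) / 0.256625 = 1.1525 / 0.256625 ≈ 4.4910.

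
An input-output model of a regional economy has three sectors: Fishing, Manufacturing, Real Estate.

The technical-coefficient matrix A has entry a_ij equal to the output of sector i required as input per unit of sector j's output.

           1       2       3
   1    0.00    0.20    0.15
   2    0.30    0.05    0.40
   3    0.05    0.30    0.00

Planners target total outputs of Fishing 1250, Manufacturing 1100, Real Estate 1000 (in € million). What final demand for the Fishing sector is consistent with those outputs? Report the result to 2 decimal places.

d_1 = 880.00

I − A =
  [   1.00    -0.20    -0.15]
  [  -0.30     0.95    -0.40]
  [  -0.05    -0.30     1.00]
d = (I − A) x:
  d_1 = (+1.00)·1250 + (-0.20)·1100 + (-0.15)·1000 = 880.00
  d_2 = (-0.30)·1250 + (+0.95)·1100 + (-0.40)·1000 = 270.00
  d_3 = (-0.05)·1250 + (-0.30)·1100 + (+1.00)·1000 = 607.50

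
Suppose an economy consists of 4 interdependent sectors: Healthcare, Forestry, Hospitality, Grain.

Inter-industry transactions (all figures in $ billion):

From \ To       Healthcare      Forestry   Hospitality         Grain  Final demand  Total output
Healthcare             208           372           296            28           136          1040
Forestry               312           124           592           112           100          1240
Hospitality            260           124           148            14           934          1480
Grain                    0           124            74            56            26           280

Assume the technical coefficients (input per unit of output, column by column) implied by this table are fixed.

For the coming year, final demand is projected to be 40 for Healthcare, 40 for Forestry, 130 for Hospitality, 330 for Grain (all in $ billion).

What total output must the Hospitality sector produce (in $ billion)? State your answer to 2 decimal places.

x_3 = 348.71

Technical coefficients a_ij = z_ij / X_j:
  a_11 = 208/1040 = 0.20, a_21 = 312/1040 = 0.30, a_31 = 260/1040 = 0.25, a_41 = 0/1040 = 0.00
  a_12 = 372/1240 = 0.30, a_22 = 124/1240 = 0.10, a_32 = 124/1240 = 0.10, a_42 = 124/1240 = 0.10
  a_13 = 296/1480 = 0.20, a_23 = 592/1480 = 0.40, a_33 = 148/1480 = 0.10, a_43 = 74/1480 = 0.05
  a_14 = 28/280 = 0.10, a_24 = 112/280 = 0.40, a_34 = 14/280 = 0.05, a_44 = 56/280 = 0.20
I − A =
  [   0.80    -0.30    -0.20    -0.10]
  [  -0.30     0.90    -0.40    -0.40]
  [  -0.25    -0.10     0.90    -0.05]
  [   0.00    -0.10    -0.05     0.80]
Compute the cofactors C_ij = (−1)^(i+j)·(3×3 minor ij) of I−A; the adjugate is their transpose:
adj(I−A) = Cᵀ =
  [ 0.57375   0.24175   0.24650   0.20800]
  [ 0.30025   0.53275   0.32150   0.32400]
  [ 0.19550   0.13050   0.46900   0.11900]
  [ 0.04975   0.07475   0.06950   0.45400]
det(I−A) = Σ_j (I−A)_1j·C_1j = (0.80)(0.57375) + (-0.30)(0.30025) + (-0.20)(0.19550) + (-0.10)(0.04975) = 0.32485
(I − A)⁻¹ = adj(I−A) / det(I−A) ≈
  [   1.7662     0.7442     0.7588     0.6403]
  [   0.9243     1.6400     0.9897     0.9974]
  [   0.6018     0.4017     1.4437     0.3663]
  [   0.1531     0.2301     0.2139     1.3976]
x = (I − A)⁻¹ d = adj(I−A)·d / det(I−A), with det(I−A) = 0.32485:
  x_1 = (0.57375·40 + 0.24175·40 + 0.24650·130 + 0.20800·330) / 0.32485 = 133.305 / 0.32485 ≈ 410.36
  x_2 = (0.30025·40 + 0.53275·40 + 0.32150·130 + 0.32400·330) / 0.32485 = 182.035 / 0.32485 ≈ 560.37
  x_3 = (0.19550·40 + 0.13050·40 + 0.46900·130 + 0.11900·330) / 0.32485 = 113.28 / 0.32485 ≈ 348.71
  x_4 = (0.04975·40 + 0.07475·40 + 0.06950·130 + 0.45400·330) / 0.32485 = 163.835 / 0.32485 ≈ 504.34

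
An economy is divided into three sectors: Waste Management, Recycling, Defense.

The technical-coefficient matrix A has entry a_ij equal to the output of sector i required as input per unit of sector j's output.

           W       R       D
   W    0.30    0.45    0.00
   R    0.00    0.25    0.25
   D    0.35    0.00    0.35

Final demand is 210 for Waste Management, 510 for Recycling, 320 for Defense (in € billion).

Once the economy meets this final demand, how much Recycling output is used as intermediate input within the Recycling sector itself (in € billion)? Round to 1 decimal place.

z_RR = 253.8

I − A =
  [   0.70    -0.45     0.00]
  [   0.00     0.75    -0.25]
  [  -0.35     0.00     0.65]
Cofactors of I−A, C_ij = (−1)^(i+j)·(minor ij) (rows/columns in the sector order above):
  C_11 = (0.75)(0.65) − (-0.25)(0.00) = 0.4875
  C_12 = −[(0.00)(0.65) − (-0.25)(-0.35)] = 0.0875
  C_13 = (0.00)(0.00) − (0.75)(-0.35) = 0.2625
  C_21 = −[(-0.45)(0.65) − (0.00)(0.00)] = 0.2925
  C_22 = (0.70)(0.65) − (0.00)(-0.35) = 0.4550
  C_23 = −[(0.70)(0.00) − (-0.45)(-0.35)] = 0.1575
  C_31 = (-0.45)(-0.25) − (0.00)(0.75) = 0.1125
  C_32 = −[(0.70)(-0.25) − (0.00)(0.00)] = 0.1750
  C_33 = (0.70)(0.75) − (-0.45)(0.00) = 0.5250
det(I−A) = Σ_j (I−A)_1j·C_1j = (0.70)(0.4875) + (-0.45)(0.0875) + (0.00)(0.2625) = 0.301875
adj(I−A) = Cᵀ =
  [ 0.4875   0.2925   0.1125]
  [ 0.0875   0.4550   0.1750]
  [ 0.2625   0.1575   0.5250]
(I − A)⁻¹ = adj(I−A) / det(I−A) ≈
  [   1.6149     0.9689     0.3727]
  [   0.2899     1.5072     0.5797]
  [   0.8696     0.5217     1.7391]
First solve x = (I − A)⁻¹ d = adj(I−A)·d / det(I−A); in particular x_R = (0.0875·210 + 0.4550·510 + 0.1750·320) / 0.301875 = 306.425 / 0.301875 ≈ 1015.072.
Intermediate flow from R to R: z_RR = a_RR · x_R = 0.25 × 306.425 / 0.301875 = 76.60625 / 0.301875 ≈ 253.8.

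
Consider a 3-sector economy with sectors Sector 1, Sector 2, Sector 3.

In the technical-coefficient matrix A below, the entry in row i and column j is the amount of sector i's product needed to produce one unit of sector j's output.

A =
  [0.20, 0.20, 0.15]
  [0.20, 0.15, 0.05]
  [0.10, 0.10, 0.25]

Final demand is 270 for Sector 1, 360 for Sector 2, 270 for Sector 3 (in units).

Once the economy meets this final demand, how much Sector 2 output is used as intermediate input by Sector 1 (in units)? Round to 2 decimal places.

I − A =
  [   0.80    -0.20    -0.15]
  [  -0.20     0.85    -0.05]
  [  -0.10    -0.10     0.75]
Cofactors of I−A, C_ij = (−1)^(i+j)·(minor ij) (rows/columns in the sector order above):
  C_11 = (0.85)(0.75) − (-0.05)(-0.10) = 0.6325
  C_12 = −[(-0.20)(0.75) − (-0.05)(-0.10)] = 0.1550
  C_13 = (-0.20)(-0.10) − (0.85)(-0.10) = 0.1050
  C_21 = −[(-0.20)(0.75) − (-0.15)(-0.10)] = 0.1650
  C_22 = (0.80)(0.75) − (-0.15)(-0.10) = 0.5850
  C_23 = −[(0.80)(-0.10) − (-0.20)(-0.10)] = 0.1000
  C_31 = (-0.20)(-0.05) − (-0.15)(0.85) = 0.1375
  C_32 = −[(0.80)(-0.05) − (-0.15)(-0.20)] = 0.0700
  C_33 = (0.80)(0.85) − (-0.20)(-0.20) = 0.6400
det(I−A) = Σ_j (I−A)_1j·C_1j = (0.80)(0.6325) + (-0.20)(0.1550) + (-0.15)(0.1050) = 0.45925
adj(I−A) = Cᵀ =
  [ 0.6325   0.1650   0.1375]
  [ 0.1550   0.5850   0.0700]
  [ 0.1050   0.1000   0.6400]
(I − A)⁻¹ = adj(I−A) / det(I−A) ≈
  [   1.3772     0.3593     0.2994]
  [   0.3375     1.2738     0.1524]
  [   0.2286     0.2177     1.3936]
First solve x = (I − A)⁻¹ d = adj(I−A)·d / det(I−A); in particular x_1 = (0.6325·270 + 0.1650·360 + 0.1375·270) / 0.45925 = 267.30 / 0.45925 ≈ 582.0359.
Intermediate flow from 2 to 1: z_21 = a_21 · x_1 = 0.20 × 267.30 / 0.45925 = 53.46 / 0.45925 ≈ 116.41.

z_21 = 116.41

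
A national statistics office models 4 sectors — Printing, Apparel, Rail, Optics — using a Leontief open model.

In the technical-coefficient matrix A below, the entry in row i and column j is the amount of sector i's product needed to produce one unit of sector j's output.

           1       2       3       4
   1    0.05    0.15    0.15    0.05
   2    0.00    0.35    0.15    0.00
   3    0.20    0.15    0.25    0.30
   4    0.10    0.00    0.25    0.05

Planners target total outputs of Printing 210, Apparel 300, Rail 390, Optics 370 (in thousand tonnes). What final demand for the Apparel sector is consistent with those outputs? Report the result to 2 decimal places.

d_2 = 136.50

I − A =
  [   0.95    -0.15    -0.15    -0.05]
  [   0.00     0.65    -0.15     0.00]
  [  -0.20    -0.15     0.75    -0.30]
  [  -0.10     0.00    -0.25     0.95]
d = (I − A) x:
  d_1 = (+0.95)·210 + (-0.15)·300 + (-0.15)·390 + (-0.05)·370 = 77.50
  d_2 = (+0.00)·210 + (+0.65)·300 + (-0.15)·390 + (+0.00)·370 = 136.50
  d_3 = (-0.20)·210 + (-0.15)·300 + (+0.75)·390 + (-0.30)·370 = 94.50
  d_4 = (-0.10)·210 + (+0.00)·300 + (-0.25)·390 + (+0.95)·370 = 233.00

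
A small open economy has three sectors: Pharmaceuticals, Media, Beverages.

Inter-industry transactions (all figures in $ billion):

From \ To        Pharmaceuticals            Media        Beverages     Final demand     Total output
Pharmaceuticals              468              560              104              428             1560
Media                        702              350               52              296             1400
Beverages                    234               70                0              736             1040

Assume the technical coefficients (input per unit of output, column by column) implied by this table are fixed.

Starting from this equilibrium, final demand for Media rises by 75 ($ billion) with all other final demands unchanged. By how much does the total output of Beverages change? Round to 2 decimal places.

Δx_B = 21.81

Technical coefficients a_ij = z_ij / X_j:
  a_PP = 468/1560 = 0.30, a_MP = 702/1560 = 0.45, a_BP = 234/1560 = 0.15
  a_PM = 560/1400 = 0.40, a_MM = 350/1400 = 0.25, a_BM = 70/1400 = 0.05
  a_PB = 104/1040 = 0.10, a_MB = 52/1040 = 0.05, a_BB = 0/1040 = 0.00
I − A =
  [   0.70    -0.40    -0.10]
  [  -0.45     0.75    -0.05]
  [  -0.15    -0.05     1.00]
Cofactors of I−A, C_ij = (−1)^(i+j)·(minor ij) (rows/columns in the sector order above):
  C_11 = (0.75)(1.00) − (-0.05)(-0.05) = 0.7475
  C_12 = −[(-0.45)(1.00) − (-0.05)(-0.15)] = 0.4575
  C_13 = (-0.45)(-0.05) − (0.75)(-0.15) = 0.1350
  C_21 = −[(-0.40)(1.00) − (-0.10)(-0.05)] = 0.4050
  C_22 = (0.70)(1.00) − (-0.10)(-0.15) = 0.6850
  C_23 = −[(0.70)(-0.05) − (-0.40)(-0.15)] = 0.0950
  C_31 = (-0.40)(-0.05) − (-0.10)(0.75) = 0.0950
  C_32 = −[(0.70)(-0.05) − (-0.10)(-0.45)] = 0.0800
  C_33 = (0.70)(0.75) − (-0.40)(-0.45) = 0.3450
det(I−A) = Σ_j (I−A)_1j·C_1j = (0.70)(0.7475) + (-0.40)(0.4575) + (-0.10)(0.1350) = 0.32675
adj(I−A) = Cᵀ =
  [ 0.7475   0.4050   0.0950]
  [ 0.4575   0.6850   0.0800]
  [ 0.1350   0.0950   0.3450]
(I − A)⁻¹ = adj(I−A) / det(I−A) ≈
  [   2.2877     1.2395     0.2907]
  [   1.4002     2.0964     0.2448]
  [   0.4132     0.2907     1.0559]
Δx = (I − A)⁻¹ Δd with Δd having +75 in the Media component and 0 elsewhere.
So Δx_B = L_BM · (+75), where L_BM = adj(I−A)_BM / det(I−A) = 0.0950 / 0.32675.
Δx_B = 0.0950 × (+75) / 0.32675 = 7.125 / 0.32675 ≈ 21.81.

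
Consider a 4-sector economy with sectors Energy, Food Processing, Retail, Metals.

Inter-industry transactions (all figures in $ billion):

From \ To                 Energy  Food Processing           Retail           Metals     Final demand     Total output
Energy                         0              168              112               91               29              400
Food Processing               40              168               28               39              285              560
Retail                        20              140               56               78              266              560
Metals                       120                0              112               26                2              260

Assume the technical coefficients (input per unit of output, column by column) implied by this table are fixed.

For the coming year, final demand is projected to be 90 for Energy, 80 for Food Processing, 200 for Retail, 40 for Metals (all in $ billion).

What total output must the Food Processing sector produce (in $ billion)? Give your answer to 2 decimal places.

Technical coefficients a_ij = z_ij / X_j:
  a_11 = 0/400 = 0.00, a_21 = 40/400 = 0.10, a_31 = 20/400 = 0.05, a_41 = 120/400 = 0.30
  a_12 = 168/560 = 0.30, a_22 = 168/560 = 0.30, a_32 = 140/560 = 0.25, a_42 = 0/560 = 0.00
  a_13 = 112/560 = 0.20, a_23 = 28/560 = 0.05, a_33 = 56/560 = 0.10, a_43 = 112/560 = 0.20
  a_14 = 91/260 = 0.35, a_24 = 39/260 = 0.15, a_34 = 78/260 = 0.30, a_44 = 26/260 = 0.10
I − A =
  [   1.00    -0.30    -0.20    -0.35]
  [  -0.10     0.70    -0.05    -0.15]
  [  -0.05    -0.25     0.90    -0.30]
  [  -0.30     0.00    -0.20     0.90]
Compute the cofactors C_ij = (−1)^(i+j)·(3×3 minor ij) of I−A; the adjugate is their transpose:
adj(I−A) = Cᵀ =
  [ 0.506250   0.287500   0.197500   0.310625]
  [ 0.123750   0.625000   0.103750   0.186875]
  [ 0.128250   0.239250   0.516000   0.261750]
  [ 0.197250   0.149000   0.180500   0.577750]
det(I−A) = Σ_j (I−A)_1j·C_1j = (1.00)(0.506250) + (-0.30)(0.123750) + (-0.20)(0.128250) + (-0.35)(0.197250) = 0.3744375
(I − A)⁻¹ = adj(I−A) / det(I−A) ≈
  [   1.3520     0.7678     0.5275     0.8296]
  [   0.3305     1.6692     0.2771     0.4991]
  [   0.3425     0.6390     1.3781     0.6990]
  [   0.5268     0.3979     0.4821     1.5430]
x = (I − A)⁻¹ d = adj(I−A)·d / det(I−A), with det(I−A) = 0.3744375:
  x_1 = (0.506250·90 + 0.287500·80 + 0.197500·200 + 0.310625·40) / 0.3744375 = 120.4875 / 0.3744375 ≈ 321.78
  x_2 = (0.123750·90 + 0.625000·80 + 0.103750·200 + 0.186875·40) / 0.3744375 = 89.3625 / 0.3744375 ≈ 238.66
  x_3 = (0.128250·90 + 0.239250·80 + 0.516000·200 + 0.261750·40) / 0.3744375 = 144.3525 / 0.3744375 ≈ 385.52
  x_4 = (0.197250·90 + 0.149000·80 + 0.180500·200 + 0.577750·40) / 0.3744375 = 88.8825 / 0.3744375 ≈ 237.38

x_2 = 238.66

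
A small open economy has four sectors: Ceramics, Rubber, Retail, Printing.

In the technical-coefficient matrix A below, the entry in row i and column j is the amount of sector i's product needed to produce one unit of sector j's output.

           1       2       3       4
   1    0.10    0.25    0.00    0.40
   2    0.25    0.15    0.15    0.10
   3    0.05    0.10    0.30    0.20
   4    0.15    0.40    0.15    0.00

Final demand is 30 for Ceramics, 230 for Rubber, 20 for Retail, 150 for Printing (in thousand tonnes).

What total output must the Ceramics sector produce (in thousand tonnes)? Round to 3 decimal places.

x_1 = 352.437

I − A =
  [   0.90    -0.25     0.00    -0.40]
  [  -0.25     0.85    -0.15    -0.10]
  [  -0.05    -0.10     0.70    -0.20]
  [  -0.15    -0.40    -0.15     1.00]
Compute the cofactors C_ij = (−1)^(i+j)·(3×3 minor ij) of I−A; the adjugate is their transpose:
adj(I−A) = Cᵀ =
  [ 0.513000   0.285500   0.116250   0.257000]
  [ 0.190750   0.558000   0.154500   0.163000]
  [ 0.112500   0.184000   0.571750   0.177750]
  [ 0.170125   0.293625   0.165000   0.476375]
det(I−A) = Σ_j (I−A)_1j·C_1j = (0.90)(0.513000) + (-0.25)(0.190750) + (0.00)(0.112500) + (-0.40)(0.170125) = 0.3459625
(I − A)⁻¹ = adj(I−A) / det(I−A) ≈
  [   1.4828     0.8252     0.3360     0.7429]
  [   0.5514     1.6129     0.4466     0.4711]
  [   0.3252     0.5318     1.6526     0.5138]
  [   0.4917     0.8487     0.4769     1.3770]
x = (I − A)⁻¹ d = adj(I−A)·d / det(I−A), with det(I−A) = 0.3459625:
  x_1 = (0.513000·30 + 0.285500·230 + 0.116250·20 + 0.257000·150) / 0.3459625 = 121.93 / 0.3459625 ≈ 352.437
  x_2 = (0.190750·30 + 0.558000·230 + 0.154500·20 + 0.163000·150) / 0.3459625 = 161.6025 / 0.3459625 ≈ 467.110
  x_3 = (0.112500·30 + 0.184000·230 + 0.571750·20 + 0.177750·150) / 0.3459625 = 83.7925 / 0.3459625 ≈ 242.201
  x_4 = (0.170125·30 + 0.293625·230 + 0.165000·20 + 0.476375·150) / 0.3459625 = 147.39375 / 0.3459625 ≈ 426.040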